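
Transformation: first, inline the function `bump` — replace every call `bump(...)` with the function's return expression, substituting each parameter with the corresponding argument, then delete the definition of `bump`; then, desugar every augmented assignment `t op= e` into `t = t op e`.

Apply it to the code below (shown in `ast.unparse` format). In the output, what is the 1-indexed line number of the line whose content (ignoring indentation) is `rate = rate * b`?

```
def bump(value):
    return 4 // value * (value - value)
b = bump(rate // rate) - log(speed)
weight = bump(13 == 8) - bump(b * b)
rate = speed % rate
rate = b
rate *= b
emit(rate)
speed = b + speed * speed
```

5

Transformed code:
b = 4 // (rate // rate) * (rate // rate - rate // rate) - log(speed)
weight = 4 // (13 == 8) * ((13 == 8) - (13 == 8)) - 4 // (b * b) * (b * b - b * b)
rate = speed % rate
rate = b
rate = rate * b
emit(rate)
speed = b + speed * speed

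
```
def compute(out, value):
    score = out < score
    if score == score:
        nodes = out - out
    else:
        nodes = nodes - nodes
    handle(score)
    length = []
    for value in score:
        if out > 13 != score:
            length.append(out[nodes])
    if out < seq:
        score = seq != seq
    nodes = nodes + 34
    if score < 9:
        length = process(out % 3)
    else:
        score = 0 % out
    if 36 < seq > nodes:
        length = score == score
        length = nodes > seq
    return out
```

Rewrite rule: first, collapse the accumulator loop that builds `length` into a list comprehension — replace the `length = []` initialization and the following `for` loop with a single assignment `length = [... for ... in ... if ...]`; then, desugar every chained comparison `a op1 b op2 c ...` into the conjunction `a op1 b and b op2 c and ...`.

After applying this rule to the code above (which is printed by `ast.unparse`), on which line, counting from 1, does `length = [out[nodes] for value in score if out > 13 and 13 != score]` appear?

8

Transformed code:
def compute(out, value):
    score = out < score
    if score == score:
        nodes = out - out
    else:
        nodes = nodes - nodes
    handle(score)
    length = [out[nodes] for value in score if out > 13 and 13 != score]
    if out < seq:
        score = seq != seq
    nodes = nodes + 34
    if score < 9:
        length = process(out % 3)
    else:
        score = 0 % out
    if 36 < seq and seq > nodes:
        length = score == score
        length = nodes > seq
    return out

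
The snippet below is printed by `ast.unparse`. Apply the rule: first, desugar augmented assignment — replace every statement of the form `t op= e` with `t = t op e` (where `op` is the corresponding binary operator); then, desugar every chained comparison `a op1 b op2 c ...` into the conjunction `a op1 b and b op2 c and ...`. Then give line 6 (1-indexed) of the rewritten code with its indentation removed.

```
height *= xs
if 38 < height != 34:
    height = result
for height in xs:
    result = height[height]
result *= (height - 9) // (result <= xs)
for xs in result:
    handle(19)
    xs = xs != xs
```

Transformed code:
height = height * xs
if 38 < height and height != 34:
    height = result
for height in xs:
    result = height[height]
result = result * ((height - 9) // (result <= xs))
for xs in result:
    handle(19)
    xs = xs != xs

result = result * ((height - 9) // (result <= xs))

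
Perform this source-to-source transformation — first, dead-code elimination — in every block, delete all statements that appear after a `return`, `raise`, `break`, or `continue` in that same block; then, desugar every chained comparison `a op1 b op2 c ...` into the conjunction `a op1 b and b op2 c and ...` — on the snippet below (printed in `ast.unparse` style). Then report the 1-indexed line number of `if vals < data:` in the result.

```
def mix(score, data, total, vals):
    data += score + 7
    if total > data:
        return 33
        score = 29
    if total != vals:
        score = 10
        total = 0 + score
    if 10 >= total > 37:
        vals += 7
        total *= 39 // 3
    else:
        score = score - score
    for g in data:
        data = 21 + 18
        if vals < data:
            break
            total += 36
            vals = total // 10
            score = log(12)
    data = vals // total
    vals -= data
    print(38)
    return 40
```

15

Transformed code:
def mix(score, data, total, vals):
    data += score + 7
    if total > data:
        return 33
    if total != vals:
        score = 10
        total = 0 + score
    if 10 >= total and total > 37:
        vals += 7
        total *= 39 // 3
    else:
        score = score - score
    for g in data:
        data = 21 + 18
        if vals < data:
            break
    data = vals // total
    vals -= data
    print(38)
    return 40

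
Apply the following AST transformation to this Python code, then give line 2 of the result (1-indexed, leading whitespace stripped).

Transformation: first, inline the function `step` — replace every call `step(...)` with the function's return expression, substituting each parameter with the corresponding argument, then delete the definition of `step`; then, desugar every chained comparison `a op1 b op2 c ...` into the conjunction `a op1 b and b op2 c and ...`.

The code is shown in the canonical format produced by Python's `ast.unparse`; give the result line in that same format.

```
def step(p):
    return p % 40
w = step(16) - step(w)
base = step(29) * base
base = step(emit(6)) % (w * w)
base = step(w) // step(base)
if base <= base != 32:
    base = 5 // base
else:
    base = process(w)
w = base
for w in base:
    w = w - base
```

base = 29 % 40 * base

Transformed code:
w = 16 % 40 - w % 40
base = 29 % 40 * base
base = emit(6) % 40 % (w * w)
base = w % 40 // (base % 40)
if base <= base and base != 32:
    base = 5 // base
else:
    base = process(w)
w = base
for w in base:
    w = w - base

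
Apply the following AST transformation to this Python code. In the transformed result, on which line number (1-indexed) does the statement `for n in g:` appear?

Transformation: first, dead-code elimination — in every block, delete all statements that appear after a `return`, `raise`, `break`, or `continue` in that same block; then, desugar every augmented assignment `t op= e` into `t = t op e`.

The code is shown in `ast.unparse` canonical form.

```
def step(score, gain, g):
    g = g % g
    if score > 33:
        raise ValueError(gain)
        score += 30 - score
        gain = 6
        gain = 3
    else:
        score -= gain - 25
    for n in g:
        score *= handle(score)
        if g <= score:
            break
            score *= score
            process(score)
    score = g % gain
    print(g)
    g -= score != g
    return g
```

7

Transformed code:
def step(score, gain, g):
    g = g % g
    if score > 33:
        raise ValueError(gain)
    else:
        score = score - (gain - 25)
    for n in g:
        score = score * handle(score)
        if g <= score:
            break
    score = g % gain
    print(g)
    g = g - (score != g)
    return g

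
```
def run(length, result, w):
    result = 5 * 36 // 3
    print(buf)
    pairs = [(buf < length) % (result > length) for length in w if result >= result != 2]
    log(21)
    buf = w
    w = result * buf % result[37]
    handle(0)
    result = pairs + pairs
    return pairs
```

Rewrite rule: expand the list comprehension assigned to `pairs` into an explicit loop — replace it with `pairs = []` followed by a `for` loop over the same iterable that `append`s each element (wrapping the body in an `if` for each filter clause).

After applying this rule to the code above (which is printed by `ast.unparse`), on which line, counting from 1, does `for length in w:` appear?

5

Transformed code:
def run(length, result, w):
    result = 5 * 36 // 3
    print(buf)
    pairs = []
    for length in w:
        if result >= result != 2:
            pairs.append((buf < length) % (result > length))
    log(21)
    buf = w
    w = result * buf % result[37]
    handle(0)
    result = pairs + pairs
    return pairs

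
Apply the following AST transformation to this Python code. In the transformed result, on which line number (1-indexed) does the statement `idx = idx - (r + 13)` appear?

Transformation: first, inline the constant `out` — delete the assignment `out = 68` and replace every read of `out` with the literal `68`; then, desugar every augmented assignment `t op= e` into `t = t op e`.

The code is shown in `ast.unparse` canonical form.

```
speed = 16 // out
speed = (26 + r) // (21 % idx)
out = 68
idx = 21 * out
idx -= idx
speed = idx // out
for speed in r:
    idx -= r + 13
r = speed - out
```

Transformed code:
speed = 16 // 68
speed = (26 + r) // (21 % idx)
idx = 21 * 68
idx = idx - idx
speed = idx // 68
for speed in r:
    idx = idx - (r + 13)
r = speed - 68

7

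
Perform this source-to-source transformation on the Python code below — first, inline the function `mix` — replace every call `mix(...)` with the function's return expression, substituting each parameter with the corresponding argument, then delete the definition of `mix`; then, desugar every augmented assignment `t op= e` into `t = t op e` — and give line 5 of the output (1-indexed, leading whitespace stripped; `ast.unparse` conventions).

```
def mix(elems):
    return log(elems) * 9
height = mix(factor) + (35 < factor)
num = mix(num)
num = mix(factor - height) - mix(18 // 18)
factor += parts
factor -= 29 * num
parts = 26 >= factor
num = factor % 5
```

Transformed code:
height = log(factor) * 9 + (35 < factor)
num = log(num) * 9
num = log(factor - height) * 9 - log(18 // 18) * 9
factor = factor + parts
factor = factor - 29 * num
parts = 26 >= factor
num = factor % 5

factor = factor - 29 * num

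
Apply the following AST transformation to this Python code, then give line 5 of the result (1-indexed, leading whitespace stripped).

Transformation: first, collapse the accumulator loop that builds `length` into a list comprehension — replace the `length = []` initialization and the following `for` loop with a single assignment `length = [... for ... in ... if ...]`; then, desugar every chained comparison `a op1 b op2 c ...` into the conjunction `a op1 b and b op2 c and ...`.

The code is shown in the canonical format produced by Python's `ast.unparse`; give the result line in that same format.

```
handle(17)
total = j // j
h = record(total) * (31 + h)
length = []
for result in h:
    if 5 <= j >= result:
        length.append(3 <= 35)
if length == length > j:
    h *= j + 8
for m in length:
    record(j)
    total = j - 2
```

Transformed code:
handle(17)
total = j // j
h = record(total) * (31 + h)
length = [3 <= 35 for result in h if 5 <= j and j >= result]
if length == length and length > j:
    h *= j + 8
for m in length:
    record(j)
    total = j - 2

if length == length and length > j:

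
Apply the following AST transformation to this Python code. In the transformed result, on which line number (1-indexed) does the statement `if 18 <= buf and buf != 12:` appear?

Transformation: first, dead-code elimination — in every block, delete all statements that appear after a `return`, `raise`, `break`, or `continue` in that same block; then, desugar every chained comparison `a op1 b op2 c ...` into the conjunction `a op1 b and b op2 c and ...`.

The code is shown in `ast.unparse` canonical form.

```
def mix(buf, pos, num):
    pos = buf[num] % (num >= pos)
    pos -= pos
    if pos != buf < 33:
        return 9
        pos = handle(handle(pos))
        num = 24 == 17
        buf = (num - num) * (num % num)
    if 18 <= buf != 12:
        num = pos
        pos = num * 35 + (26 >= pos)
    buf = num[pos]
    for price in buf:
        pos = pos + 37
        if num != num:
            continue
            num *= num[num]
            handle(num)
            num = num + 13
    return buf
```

Transformed code:
def mix(buf, pos, num):
    pos = buf[num] % (num >= pos)
    pos -= pos
    if pos != buf and buf < 33:
        return 9
    if 18 <= buf and buf != 12:
        num = pos
        pos = num * 35 + (26 >= pos)
    buf = num[pos]
    for price in buf:
        pos = pos + 37
        if num != num:
            continue
    return buf

6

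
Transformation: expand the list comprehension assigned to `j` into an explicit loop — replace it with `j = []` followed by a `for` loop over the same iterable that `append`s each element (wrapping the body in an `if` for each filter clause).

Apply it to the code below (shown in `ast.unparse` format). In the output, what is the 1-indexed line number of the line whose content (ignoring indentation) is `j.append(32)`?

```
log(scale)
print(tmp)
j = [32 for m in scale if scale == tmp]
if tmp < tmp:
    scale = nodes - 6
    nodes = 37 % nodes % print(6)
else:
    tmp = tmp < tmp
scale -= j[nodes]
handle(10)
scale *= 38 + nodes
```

6

Transformed code:
log(scale)
print(tmp)
j = []
for m in scale:
    if scale == tmp:
        j.append(32)
if tmp < tmp:
    scale = nodes - 6
    nodes = 37 % nodes % print(6)
else:
    tmp = tmp < tmp
scale -= j[nodes]
handle(10)
scale *= 38 + nodes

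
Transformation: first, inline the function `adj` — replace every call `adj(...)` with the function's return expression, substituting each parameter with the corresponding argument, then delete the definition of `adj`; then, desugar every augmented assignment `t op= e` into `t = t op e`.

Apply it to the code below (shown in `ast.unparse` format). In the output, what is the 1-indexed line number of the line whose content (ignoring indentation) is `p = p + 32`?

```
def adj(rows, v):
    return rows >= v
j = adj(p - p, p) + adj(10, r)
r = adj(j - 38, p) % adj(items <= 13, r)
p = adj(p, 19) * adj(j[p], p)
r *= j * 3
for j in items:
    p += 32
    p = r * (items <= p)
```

6

Transformed code:
j = (p - p >= p) + (10 >= r)
r = (j - 38 >= p) % ((items <= 13) >= r)
p = (p >= 19) * (j[p] >= p)
r = r * (j * 3)
for j in items:
    p = p + 32
    p = r * (items <= p)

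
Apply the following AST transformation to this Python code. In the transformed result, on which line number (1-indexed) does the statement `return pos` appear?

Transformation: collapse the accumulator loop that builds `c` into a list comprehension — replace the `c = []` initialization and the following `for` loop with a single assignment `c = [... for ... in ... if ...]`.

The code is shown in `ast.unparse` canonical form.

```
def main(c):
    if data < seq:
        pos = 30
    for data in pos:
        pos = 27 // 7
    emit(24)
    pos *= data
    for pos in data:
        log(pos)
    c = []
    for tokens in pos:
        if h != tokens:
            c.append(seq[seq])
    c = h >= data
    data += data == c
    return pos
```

13

Transformed code:
def main(c):
    if data < seq:
        pos = 30
    for data in pos:
        pos = 27 // 7
    emit(24)
    pos *= data
    for pos in data:
        log(pos)
    c = [seq[seq] for tokens in pos if h != tokens]
    c = h >= data
    data += data == c
    return pos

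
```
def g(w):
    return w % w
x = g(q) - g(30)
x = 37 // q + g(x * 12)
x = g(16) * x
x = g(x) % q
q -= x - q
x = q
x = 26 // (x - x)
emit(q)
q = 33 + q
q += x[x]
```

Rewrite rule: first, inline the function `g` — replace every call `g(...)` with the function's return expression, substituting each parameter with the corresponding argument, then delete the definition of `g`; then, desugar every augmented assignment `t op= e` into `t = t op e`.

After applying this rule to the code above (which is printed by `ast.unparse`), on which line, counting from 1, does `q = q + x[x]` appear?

10

Transformed code:
x = q % q - 30 % 30
x = 37 // q + x * 12 % (x * 12)
x = 16 % 16 * x
x = x % x % q
q = q - (x - q)
x = q
x = 26 // (x - x)
emit(q)
q = 33 + q
q = q + x[x]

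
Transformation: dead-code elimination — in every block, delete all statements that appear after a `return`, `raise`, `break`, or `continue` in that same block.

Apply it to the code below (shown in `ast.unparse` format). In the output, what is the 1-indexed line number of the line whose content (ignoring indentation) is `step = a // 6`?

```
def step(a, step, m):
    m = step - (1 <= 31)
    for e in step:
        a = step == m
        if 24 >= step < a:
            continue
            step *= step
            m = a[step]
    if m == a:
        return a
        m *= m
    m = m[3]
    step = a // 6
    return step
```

Transformed code:
def step(a, step, m):
    m = step - (1 <= 31)
    for e in step:
        a = step == m
        if 24 >= step < a:
            continue
    if m == a:
        return a
    m = m[3]
    step = a // 6
    return step

10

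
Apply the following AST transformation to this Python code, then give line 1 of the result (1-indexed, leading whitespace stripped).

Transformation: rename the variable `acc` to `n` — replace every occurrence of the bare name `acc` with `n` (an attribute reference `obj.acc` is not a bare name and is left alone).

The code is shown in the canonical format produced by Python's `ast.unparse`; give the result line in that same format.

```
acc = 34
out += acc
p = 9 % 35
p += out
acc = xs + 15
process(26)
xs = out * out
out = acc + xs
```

n = 34

Transformed code:
n = 34
out += n
p = 9 % 35
p += out
n = xs + 15
process(26)
xs = out * out
out = n + xs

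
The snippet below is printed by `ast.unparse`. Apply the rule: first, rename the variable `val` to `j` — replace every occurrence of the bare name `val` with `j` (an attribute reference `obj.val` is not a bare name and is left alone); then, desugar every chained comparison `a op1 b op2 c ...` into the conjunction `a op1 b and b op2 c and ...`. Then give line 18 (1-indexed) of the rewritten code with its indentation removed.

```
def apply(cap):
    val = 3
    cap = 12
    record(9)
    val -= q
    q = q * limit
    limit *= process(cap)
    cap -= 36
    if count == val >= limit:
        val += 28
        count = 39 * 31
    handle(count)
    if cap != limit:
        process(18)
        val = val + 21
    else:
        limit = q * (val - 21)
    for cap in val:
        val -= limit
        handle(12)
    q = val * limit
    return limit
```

for cap in j:

Transformed code:
def apply(cap):
    j = 3
    cap = 12
    record(9)
    j -= q
    q = q * limit
    limit *= process(cap)
    cap -= 36
    if count == j and j >= limit:
        j += 28
        count = 39 * 31
    handle(count)
    if cap != limit:
        process(18)
        j = j + 21
    else:
        limit = q * (j - 21)
    for cap in j:
        j -= limit
        handle(12)
    q = j * limit
    return limit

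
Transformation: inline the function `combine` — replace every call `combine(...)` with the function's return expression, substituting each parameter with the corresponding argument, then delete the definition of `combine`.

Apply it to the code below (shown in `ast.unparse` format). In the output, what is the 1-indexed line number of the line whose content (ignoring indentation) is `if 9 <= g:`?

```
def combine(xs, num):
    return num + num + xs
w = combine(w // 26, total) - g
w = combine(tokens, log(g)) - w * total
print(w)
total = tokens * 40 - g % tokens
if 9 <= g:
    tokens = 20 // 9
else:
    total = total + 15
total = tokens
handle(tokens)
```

5

Transformed code:
w = total + total + w // 26 - g
w = log(g) + log(g) + tokens - w * total
print(w)
total = tokens * 40 - g % tokens
if 9 <= g:
    tokens = 20 // 9
else:
    total = total + 15
total = tokens
handle(tokens)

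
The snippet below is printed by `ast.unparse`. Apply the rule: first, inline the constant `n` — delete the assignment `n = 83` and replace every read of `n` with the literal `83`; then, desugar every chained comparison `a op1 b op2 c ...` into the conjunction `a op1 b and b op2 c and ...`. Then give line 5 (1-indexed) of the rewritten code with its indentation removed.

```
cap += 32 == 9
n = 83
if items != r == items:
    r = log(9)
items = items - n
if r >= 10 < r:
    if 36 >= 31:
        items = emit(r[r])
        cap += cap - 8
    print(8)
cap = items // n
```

Transformed code:
cap += 32 == 9
if items != r and r == items:
    r = log(9)
items = items - 83
if r >= 10 and 10 < r:
    if 36 >= 31:
        items = emit(r[r])
        cap += cap - 8
    print(8)
cap = items // 83

if r >= 10 and 10 < r:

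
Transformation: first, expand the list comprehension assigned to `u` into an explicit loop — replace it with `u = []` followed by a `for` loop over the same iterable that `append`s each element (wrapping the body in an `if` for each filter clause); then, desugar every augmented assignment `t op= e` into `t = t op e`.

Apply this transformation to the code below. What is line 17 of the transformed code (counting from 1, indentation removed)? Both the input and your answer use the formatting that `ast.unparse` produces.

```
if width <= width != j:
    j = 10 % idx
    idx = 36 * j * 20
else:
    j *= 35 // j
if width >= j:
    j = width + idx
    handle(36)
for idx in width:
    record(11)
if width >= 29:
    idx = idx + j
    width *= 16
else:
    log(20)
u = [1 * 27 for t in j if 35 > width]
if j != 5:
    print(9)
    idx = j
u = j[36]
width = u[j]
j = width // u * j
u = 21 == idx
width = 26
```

Transformed code:
if width <= width != j:
    j = 10 % idx
    idx = 36 * j * 20
else:
    j = j * (35 // j)
if width >= j:
    j = width + idx
    handle(36)
for idx in width:
    record(11)
if width >= 29:
    idx = idx + j
    width = width * 16
else:
    log(20)
u = []
for t in j:
    if 35 > width:
        u.append(1 * 27)
if j != 5:
    print(9)
    idx = j
u = j[36]
width = u[j]
j = width // u * j
u = 21 == idx
width = 26

for t in j:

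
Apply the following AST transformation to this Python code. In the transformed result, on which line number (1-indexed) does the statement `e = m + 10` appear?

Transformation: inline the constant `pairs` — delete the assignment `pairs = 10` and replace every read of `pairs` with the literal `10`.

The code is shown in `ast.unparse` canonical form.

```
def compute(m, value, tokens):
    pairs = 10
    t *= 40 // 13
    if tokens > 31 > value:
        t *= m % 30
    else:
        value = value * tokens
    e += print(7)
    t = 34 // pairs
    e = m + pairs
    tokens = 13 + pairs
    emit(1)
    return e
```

9

Transformed code:
def compute(m, value, tokens):
    t *= 40 // 13
    if tokens > 31 > value:
        t *= m % 30
    else:
        value = value * tokens
    e += print(7)
    t = 34 // 10
    e = m + 10
    tokens = 13 + 10
    emit(1)
    return e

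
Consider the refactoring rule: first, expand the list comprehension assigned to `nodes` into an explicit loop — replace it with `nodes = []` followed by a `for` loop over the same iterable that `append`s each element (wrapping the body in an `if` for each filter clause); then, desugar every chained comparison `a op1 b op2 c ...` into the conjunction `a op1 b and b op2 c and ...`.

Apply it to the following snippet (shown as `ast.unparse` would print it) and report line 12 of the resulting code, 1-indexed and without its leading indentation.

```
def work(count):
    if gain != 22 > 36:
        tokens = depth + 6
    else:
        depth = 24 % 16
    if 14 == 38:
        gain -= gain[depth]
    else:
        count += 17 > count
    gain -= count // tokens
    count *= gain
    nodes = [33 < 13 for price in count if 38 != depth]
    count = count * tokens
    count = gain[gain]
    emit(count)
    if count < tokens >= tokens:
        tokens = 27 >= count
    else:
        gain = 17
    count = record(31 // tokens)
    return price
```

nodes = []

Transformed code:
def work(count):
    if gain != 22 and 22 > 36:
        tokens = depth + 6
    else:
        depth = 24 % 16
    if 14 == 38:
        gain -= gain[depth]
    else:
        count += 17 > count
    gain -= count // tokens
    count *= gain
    nodes = []
    for price in count:
        if 38 != depth:
            nodes.append(33 < 13)
    count = count * tokens
    count = gain[gain]
    emit(count)
    if count < tokens and tokens >= tokens:
        tokens = 27 >= count
    else:
        gain = 17
    count = record(31 // tokens)
    return price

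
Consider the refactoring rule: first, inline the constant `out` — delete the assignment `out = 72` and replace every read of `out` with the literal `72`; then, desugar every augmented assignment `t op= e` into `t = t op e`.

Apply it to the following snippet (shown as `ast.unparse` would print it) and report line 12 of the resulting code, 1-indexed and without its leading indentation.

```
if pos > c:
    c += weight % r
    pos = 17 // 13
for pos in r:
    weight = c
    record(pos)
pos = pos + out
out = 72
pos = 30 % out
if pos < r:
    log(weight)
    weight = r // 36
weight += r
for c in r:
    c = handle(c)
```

Transformed code:
if pos > c:
    c = c + weight % r
    pos = 17 // 13
for pos in r:
    weight = c
    record(pos)
pos = pos + 72
pos = 30 % 72
if pos < r:
    log(weight)
    weight = r // 36
weight = weight + r
for c in r:
    c = handle(c)

weight = weight + r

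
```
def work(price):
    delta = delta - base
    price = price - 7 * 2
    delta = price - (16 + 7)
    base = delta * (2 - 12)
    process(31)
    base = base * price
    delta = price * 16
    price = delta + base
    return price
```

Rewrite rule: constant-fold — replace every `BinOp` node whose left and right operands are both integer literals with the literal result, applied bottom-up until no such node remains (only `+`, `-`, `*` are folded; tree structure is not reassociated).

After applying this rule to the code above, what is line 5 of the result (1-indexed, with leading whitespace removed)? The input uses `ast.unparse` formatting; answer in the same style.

Transformed code:
def work(price):
    delta = delta - base
    price = price - 14
    delta = price - 23
    base = delta * -10
    process(31)
    base = base * price
    delta = price * 16
    price = delta + base
    return price

base = delta * -10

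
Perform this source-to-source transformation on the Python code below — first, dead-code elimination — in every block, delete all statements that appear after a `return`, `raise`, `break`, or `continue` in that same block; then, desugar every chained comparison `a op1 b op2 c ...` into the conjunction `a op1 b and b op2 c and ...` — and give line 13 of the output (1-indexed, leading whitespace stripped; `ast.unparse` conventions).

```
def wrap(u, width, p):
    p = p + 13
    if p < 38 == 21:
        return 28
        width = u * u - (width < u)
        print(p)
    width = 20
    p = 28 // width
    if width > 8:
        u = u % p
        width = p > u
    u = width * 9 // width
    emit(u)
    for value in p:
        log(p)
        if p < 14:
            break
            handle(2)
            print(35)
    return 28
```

log(p)

Transformed code:
def wrap(u, width, p):
    p = p + 13
    if p < 38 and 38 == 21:
        return 28
    width = 20
    p = 28 // width
    if width > 8:
        u = u % p
        width = p > u
    u = width * 9 // width
    emit(u)
    for value in p:
        log(p)
        if p < 14:
            break
    return 28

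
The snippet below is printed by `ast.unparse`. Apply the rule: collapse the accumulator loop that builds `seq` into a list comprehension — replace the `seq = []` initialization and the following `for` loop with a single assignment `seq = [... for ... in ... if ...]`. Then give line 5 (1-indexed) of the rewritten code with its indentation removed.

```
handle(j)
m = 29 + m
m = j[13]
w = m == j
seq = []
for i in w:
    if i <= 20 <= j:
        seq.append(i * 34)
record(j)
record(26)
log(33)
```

seq = [i * 34 for i in w if i <= 20 <= j]

Transformed code:
handle(j)
m = 29 + m
m = j[13]
w = m == j
seq = [i * 34 for i in w if i <= 20 <= j]
record(j)
record(26)
log(33)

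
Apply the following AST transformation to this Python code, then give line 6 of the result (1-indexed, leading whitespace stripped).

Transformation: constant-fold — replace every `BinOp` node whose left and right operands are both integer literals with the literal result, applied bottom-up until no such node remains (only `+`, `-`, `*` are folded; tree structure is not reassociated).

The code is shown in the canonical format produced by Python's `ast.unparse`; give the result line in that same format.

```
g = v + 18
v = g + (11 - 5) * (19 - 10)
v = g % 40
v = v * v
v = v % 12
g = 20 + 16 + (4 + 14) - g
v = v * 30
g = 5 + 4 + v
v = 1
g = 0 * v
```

Transformed code:
g = v + 18
v = g + 54
v = g % 40
v = v * v
v = v % 12
g = 54 - g
v = v * 30
g = 9 + v
v = 1
g = 0 * v

g = 54 - g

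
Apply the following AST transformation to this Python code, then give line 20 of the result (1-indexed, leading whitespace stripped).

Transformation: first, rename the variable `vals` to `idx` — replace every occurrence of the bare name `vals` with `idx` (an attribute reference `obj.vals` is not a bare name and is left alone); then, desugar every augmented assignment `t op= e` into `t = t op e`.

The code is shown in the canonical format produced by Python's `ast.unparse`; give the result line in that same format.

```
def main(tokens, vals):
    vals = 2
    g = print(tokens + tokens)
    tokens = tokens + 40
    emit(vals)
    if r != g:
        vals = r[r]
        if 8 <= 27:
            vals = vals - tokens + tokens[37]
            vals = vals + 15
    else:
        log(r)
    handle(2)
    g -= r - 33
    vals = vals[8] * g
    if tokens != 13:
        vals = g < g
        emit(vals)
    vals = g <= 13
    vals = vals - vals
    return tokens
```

Transformed code:
def main(tokens, idx):
    idx = 2
    g = print(tokens + tokens)
    tokens = tokens + 40
    emit(idx)
    if r != g:
        idx = r[r]
        if 8 <= 27:
            idx = idx - tokens + tokens[37]
            idx = idx + 15
    else:
        log(r)
    handle(2)
    g = g - (r - 33)
    idx = idx[8] * g
    if tokens != 13:
        idx = g < g
        emit(idx)
    idx = g <= 13
    idx = idx - idx
    return tokens

idx = idx - idx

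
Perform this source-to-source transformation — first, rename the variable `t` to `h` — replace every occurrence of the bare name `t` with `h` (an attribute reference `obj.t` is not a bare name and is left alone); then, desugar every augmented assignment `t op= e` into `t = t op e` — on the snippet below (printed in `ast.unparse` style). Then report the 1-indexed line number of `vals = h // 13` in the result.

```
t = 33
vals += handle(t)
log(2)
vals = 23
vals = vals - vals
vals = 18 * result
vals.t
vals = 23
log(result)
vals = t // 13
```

Transformed code:
h = 33
vals = vals + handle(h)
log(2)
vals = 23
vals = vals - vals
vals = 18 * result
vals.t
vals = 23
log(result)
vals = h // 13

10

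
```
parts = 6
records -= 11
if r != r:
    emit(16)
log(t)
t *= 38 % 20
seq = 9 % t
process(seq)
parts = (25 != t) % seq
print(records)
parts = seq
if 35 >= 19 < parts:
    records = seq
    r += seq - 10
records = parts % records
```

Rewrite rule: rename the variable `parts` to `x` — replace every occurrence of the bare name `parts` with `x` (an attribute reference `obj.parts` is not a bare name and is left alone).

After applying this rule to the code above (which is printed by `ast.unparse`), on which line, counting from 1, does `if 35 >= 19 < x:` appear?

12

Transformed code:
x = 6
records -= 11
if r != r:
    emit(16)
log(t)
t *= 38 % 20
seq = 9 % t
process(seq)
x = (25 != t) % seq
print(records)
x = seq
if 35 >= 19 < x:
    records = seq
    r += seq - 10
records = x % records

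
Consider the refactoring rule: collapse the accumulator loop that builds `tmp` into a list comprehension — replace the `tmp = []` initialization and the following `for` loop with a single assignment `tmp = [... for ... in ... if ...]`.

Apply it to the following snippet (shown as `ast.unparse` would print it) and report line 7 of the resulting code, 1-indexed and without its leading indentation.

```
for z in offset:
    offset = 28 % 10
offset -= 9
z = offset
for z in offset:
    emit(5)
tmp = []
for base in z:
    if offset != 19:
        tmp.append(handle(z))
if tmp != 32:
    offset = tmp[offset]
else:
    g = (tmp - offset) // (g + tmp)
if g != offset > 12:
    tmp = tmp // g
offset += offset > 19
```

Transformed code:
for z in offset:
    offset = 28 % 10
offset -= 9
z = offset
for z in offset:
    emit(5)
tmp = [handle(z) for base in z if offset != 19]
if tmp != 32:
    offset = tmp[offset]
else:
    g = (tmp - offset) // (g + tmp)
if g != offset > 12:
    tmp = tmp // g
offset += offset > 19

tmp = [handle(z) for base in z if offset != 19]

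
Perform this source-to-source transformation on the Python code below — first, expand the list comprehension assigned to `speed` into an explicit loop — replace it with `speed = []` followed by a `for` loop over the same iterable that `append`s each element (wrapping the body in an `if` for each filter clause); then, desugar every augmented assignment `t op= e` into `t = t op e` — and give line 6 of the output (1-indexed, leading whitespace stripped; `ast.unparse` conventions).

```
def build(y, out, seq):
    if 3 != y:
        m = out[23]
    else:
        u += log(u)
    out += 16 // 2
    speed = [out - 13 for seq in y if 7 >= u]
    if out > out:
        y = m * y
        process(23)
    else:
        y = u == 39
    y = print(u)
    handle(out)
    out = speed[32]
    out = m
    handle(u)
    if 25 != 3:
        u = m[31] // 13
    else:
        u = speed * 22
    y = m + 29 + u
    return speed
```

Transformed code:
def build(y, out, seq):
    if 3 != y:
        m = out[23]
    else:
        u = u + log(u)
    out = out + 16 // 2
    speed = []
    for seq in y:
        if 7 >= u:
            speed.append(out - 13)
    if out > out:
        y = m * y
        process(23)
    else:
        y = u == 39
    y = print(u)
    handle(out)
    out = speed[32]
    out = m
    handle(u)
    if 25 != 3:
        u = m[31] // 13
    else:
        u = speed * 22
    y = m + 29 + u
    return speed

out = out + 16 // 2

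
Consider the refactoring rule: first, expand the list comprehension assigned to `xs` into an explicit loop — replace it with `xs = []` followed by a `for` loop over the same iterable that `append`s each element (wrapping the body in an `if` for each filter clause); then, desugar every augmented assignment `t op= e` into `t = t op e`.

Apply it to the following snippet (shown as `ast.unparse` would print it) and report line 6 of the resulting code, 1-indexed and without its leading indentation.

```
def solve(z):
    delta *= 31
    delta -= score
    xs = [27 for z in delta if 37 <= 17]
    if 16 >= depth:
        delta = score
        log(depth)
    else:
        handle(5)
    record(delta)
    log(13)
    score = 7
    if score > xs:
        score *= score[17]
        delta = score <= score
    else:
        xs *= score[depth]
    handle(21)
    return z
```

Transformed code:
def solve(z):
    delta = delta * 31
    delta = delta - score
    xs = []
    for z in delta:
        if 37 <= 17:
            xs.append(27)
    if 16 >= depth:
        delta = score
        log(depth)
    else:
        handle(5)
    record(delta)
    log(13)
    score = 7
    if score > xs:
        score = score * score[17]
        delta = score <= score
    else:
        xs = xs * score[depth]
    handle(21)
    return z

if 37 <= 17:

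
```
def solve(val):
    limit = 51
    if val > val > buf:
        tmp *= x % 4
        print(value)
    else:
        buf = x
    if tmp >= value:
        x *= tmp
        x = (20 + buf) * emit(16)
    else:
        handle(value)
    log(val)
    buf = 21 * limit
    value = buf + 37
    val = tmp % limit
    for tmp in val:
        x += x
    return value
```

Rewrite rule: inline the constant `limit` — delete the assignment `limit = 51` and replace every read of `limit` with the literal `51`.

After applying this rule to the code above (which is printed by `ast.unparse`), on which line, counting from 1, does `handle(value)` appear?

Transformed code:
def solve(val):
    if val > val > buf:
        tmp *= x % 4
        print(value)
    else:
        buf = x
    if tmp >= value:
        x *= tmp
        x = (20 + buf) * emit(16)
    else:
        handle(value)
    log(val)
    buf = 21 * 51
    value = buf + 37
    val = tmp % 51
    for tmp in val:
        x += x
    return value

11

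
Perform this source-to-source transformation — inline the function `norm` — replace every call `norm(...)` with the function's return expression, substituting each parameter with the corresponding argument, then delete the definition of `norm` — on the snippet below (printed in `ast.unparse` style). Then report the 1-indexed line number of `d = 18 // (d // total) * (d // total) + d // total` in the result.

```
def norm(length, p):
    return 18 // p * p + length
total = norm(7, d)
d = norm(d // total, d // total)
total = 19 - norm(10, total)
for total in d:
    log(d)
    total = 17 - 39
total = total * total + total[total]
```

2

Transformed code:
total = 18 // d * d + 7
d = 18 // (d // total) * (d // total) + d // total
total = 19 - (18 // total * total + 10)
for total in d:
    log(d)
    total = 17 - 39
total = total * total + total[total]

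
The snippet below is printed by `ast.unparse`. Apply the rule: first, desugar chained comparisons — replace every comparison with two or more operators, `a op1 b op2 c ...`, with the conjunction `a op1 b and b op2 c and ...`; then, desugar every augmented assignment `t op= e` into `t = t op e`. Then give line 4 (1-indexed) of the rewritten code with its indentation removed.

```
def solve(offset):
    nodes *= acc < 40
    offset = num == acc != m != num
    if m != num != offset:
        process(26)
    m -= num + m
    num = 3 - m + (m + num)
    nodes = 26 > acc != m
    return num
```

Transformed code:
def solve(offset):
    nodes = nodes * (acc < 40)
    offset = num == acc and acc != m and (m != num)
    if m != num and num != offset:
        process(26)
    m = m - (num + m)
    num = 3 - m + (m + num)
    nodes = 26 > acc and acc != m
    return num

if m != num and num != offset:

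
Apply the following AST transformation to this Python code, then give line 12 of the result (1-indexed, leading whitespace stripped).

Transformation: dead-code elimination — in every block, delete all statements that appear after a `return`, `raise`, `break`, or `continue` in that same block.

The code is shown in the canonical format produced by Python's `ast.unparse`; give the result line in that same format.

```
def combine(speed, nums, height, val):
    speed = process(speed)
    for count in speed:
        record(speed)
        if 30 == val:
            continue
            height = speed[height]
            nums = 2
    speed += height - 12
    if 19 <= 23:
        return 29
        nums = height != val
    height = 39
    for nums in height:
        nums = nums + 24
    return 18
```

nums = nums + 24

Transformed code:
def combine(speed, nums, height, val):
    speed = process(speed)
    for count in speed:
        record(speed)
        if 30 == val:
            continue
    speed += height - 12
    if 19 <= 23:
        return 29
    height = 39
    for nums in height:
        nums = nums + 24
    return 18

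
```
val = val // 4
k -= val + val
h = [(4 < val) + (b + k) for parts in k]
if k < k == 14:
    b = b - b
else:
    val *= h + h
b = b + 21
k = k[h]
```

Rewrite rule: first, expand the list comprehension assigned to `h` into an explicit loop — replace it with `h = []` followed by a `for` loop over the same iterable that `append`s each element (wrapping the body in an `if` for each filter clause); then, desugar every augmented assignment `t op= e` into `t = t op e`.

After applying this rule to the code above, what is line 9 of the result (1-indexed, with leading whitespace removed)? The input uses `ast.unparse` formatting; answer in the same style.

Transformed code:
val = val // 4
k = k - (val + val)
h = []
for parts in k:
    h.append((4 < val) + (b + k))
if k < k == 14:
    b = b - b
else:
    val = val * (h + h)
b = b + 21
k = k[h]

val = val * (h + h)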